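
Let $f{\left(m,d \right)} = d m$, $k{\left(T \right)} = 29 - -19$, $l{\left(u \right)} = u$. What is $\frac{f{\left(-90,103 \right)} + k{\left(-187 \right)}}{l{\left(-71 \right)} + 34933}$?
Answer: $- \frac{4611}{17431} \approx -0.26453$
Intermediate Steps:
$k{\left(T \right)} = 48$ ($k{\left(T \right)} = 29 + 19 = 48$)
$\frac{f{\left(-90,103 \right)} + k{\left(-187 \right)}}{l{\left(-71 \right)} + 34933} = \frac{103 \left(-90\right) + 48}{-71 + 34933} = \frac{-9270 + 48}{34862} = \left(-9222\right) \frac{1}{34862} = - \frac{4611}{17431}$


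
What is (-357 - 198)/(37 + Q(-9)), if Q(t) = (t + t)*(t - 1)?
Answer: -555/217 ≈ -2.5576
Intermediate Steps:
Q(t) = 2*t*(-1 + t) (Q(t) = (2*t)*(-1 + t) = 2*t*(-1 + t))
(-357 - 198)/(37 + Q(-9)) = (-357 - 198)/(37 + 2*(-9)*(-1 - 9)) = -555/(37 + 2*(-9)*(-10)) = -555/(37 + 180) = -555/217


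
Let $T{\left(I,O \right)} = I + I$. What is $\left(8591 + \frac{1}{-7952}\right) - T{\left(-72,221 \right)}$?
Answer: $\frac{69460719}{7952} \approx 8735.0$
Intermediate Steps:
$T{\left(I,O \right)} = 2 I$
$\left(8591 + \frac{1}{-7952}\right) - T{\left(-72,221 \right)} = \left(8591 + \frac{1}{-7952}\right) - 2 \left(-72\right) = \left(8591 - \frac{1}{7952}\right) - -144 = \frac{68315631}{7952} + 144 = \frac{69460719}{7952}$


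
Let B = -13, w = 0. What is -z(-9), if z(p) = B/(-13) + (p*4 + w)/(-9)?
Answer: -5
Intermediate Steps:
z(p) = 1 - 4*p/9 (z(p) = -13/(-13) + (p*4 + 0)/(-9) = -13*(-1/13) + (4*p + 0)*(-⅑) = 1 + (4*p)*(-⅑) = 1 - 4*p/9)
-z(-9) = -(1 - 4/9*(-9)) = -(1 + 4) = -1*5 = -5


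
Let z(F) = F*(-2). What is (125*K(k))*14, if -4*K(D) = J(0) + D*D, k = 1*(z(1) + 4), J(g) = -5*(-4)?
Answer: -10500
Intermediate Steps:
J(g) = 20
z(F) = -2*F
k = 2 (k = 1*(-2*1 + 4) = 1*(-2 + 4) = 1*2 = 2)
K(D) = -5 - D²/4 (K(D) = -(20 + D*D)/4 = -(20 + D²)/4 = -5 - D²/4)
(125*K(k))*14 = (125*(-5 - ¼*2²))*14 = (125*(-5 - ¼*4))*14 = (125*(-5 - 1))*14 = (125*(-6))*14 = -750*14 = -10500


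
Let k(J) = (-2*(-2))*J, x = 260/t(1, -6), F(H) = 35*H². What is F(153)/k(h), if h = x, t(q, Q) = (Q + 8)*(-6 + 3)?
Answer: -491589/104 ≈ -4726.8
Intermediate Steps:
t(q, Q) = -24 - 3*Q (t(q, Q) = (8 + Q)*(-3) = -24 - 3*Q)
x = -130/3 (x = 260/(-24 - 3*(-6)) = 260/(-24 + 18) = 260/(-6) = 260*(-⅙) = -130/3 ≈ -43.333)
h = -130/3 ≈ -43.333
k(J) = 4*J
F(153)/k(h) = (35*153²)/((4*(-130/3))) = (35*23409)/(-520/3) = 819315*(-3/520) = -491589/104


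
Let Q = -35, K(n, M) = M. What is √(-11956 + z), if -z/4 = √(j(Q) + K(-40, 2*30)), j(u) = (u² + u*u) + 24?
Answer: 2*√(-2989 - √2534) ≈ 110.26*I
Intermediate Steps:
j(u) = 24 + 2*u² (j(u) = (u² + u²) + 24 = 2*u² + 24 = 24 + 2*u²)
z = -4*√2534 (z = -4*√((24 + 2*(-35)²) + 2*30) = -4*√((24 + 2*1225) + 60) = -4*√((24 + 2450) + 60) = -4*√(2474 + 60) = -4*√2534 ≈ -201.36)
√(-11956 + z) = √(-11956 - 4*√2534)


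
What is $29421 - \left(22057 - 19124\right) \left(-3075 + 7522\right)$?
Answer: $-13013630$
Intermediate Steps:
$29421 - \left(22057 - 19124\right) \left(-3075 + 7522\right) = 29421 - 2933 \cdot 4447 = 29421 - 13043051 = -13013630$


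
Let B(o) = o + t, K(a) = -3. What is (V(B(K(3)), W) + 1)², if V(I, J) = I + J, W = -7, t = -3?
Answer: 144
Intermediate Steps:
B(o) = -3 + o (B(o) = o - 3 = -3 + o)
(V(B(K(3)), W) + 1)² = (((-3 - 3) - 7) + 1)² = ((-6 - 7) + 1)² = (-13 + 1)² = (-12)² = 144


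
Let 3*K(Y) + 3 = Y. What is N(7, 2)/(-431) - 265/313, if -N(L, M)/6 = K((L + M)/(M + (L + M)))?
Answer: -1271389/1483933 ≈ -0.85677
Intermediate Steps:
K(Y) = -1 + Y/3
N(L, M) = 6 - 2*(L + M)/(L + 2*M) (N(L, M) = -6*(-1 + ((L + M)/(M + (L + M)))/3) = -6*(-1 + ((L + M)/(L + 2*M))/3) = -6*(-1 + (L + M)/(3*(L + 2*M))) = 6 - 2*(L + M)/(L + 2*M))
N(7, 2)/(-431) - 265/313 = (2*(2*7 + 5*2)/(7 + 2*2))/(-431) - 265/313 = (2*(14 + 10)/(7 + 4))*(-1/431) - 265*1/313 = (2*24/11)*(-1/431) - 265/313 = (2*(1/11)*24)*(-1/431) - 265/313 = (48/11)*(-1/431) - 265/313 = -48/4741 - 265/313 = -1271389/1483933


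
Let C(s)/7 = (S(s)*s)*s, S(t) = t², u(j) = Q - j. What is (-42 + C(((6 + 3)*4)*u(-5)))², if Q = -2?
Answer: 906955723041372900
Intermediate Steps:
u(j) = -2 - j
C(s) = 7*s⁴ (C(s) = 7*((s²*s)*s) = 7*(s³*s) = 7*s⁴)
(-42 + C(((6 + 3)*4)*u(-5)))² = (-42 + 7*(((6 + 3)*4)*(-2 - 1*(-5)))⁴)² = (-42 + 7*((9*4)*(-2 + 5))⁴)² = (-42 + 7*(36*3)⁴)² = (-42 + 7*108⁴)² = (-42 + 7*136048896)² = (-42 + 952342272)² = 952342230² = 906955723041372900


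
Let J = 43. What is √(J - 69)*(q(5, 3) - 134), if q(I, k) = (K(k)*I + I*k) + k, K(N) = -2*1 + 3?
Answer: -111*I*√26 ≈ -565.99*I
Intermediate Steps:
K(N) = 1 (K(N) = -2 + 3 = 1)
q(I, k) = I + k + I*k (q(I, k) = (1*I + I*k) + k = (I + I*k) + k = I + k + I*k)
√(J - 69)*(q(5, 3) - 134) = √(43 - 69)*((5 + 3 + 5*3) - 134) = √(-26)*((5 + 3 + 15) - 134) = (I*√26)*(23 - 134) = (I*√26)*(-111) = -111*I*√26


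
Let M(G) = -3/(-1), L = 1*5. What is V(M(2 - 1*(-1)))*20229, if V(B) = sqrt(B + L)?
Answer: 40458*sqrt(2) ≈ 57216.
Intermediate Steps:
L = 5
M(G) = 3 (M(G) = -3*(-1) = 3)
V(B) = sqrt(5 + B) (V(B) = sqrt(B + 5) = sqrt(5 + B))
V(M(2 - 1*(-1)))*20229 = sqrt(5 + 3)*20229 = sqrt(8)*20229 = (2*sqrt(2))*20229 = 40458*sqrt(2)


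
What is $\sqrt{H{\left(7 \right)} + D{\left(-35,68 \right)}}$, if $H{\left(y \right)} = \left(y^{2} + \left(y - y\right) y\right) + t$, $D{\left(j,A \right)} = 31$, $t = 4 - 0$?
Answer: $2 \sqrt{21} \approx 9.1651$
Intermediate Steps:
$t = 4$ ($t = 4 + 0 = 4$)
$H{\left(y \right)} = 4 + y^{2}$ ($H{\left(y \right)} = \left(y^{2} + \left(y - y\right) y\right) + 4 = \left(y^{2} + 0 y\right) + 4 = \left(y^{2} + 0\right) + 4 = y^{2} + 4 = 4 + y^{2}$)
$\sqrt{H{\left(7 \right)} + D{\left(-35,68 \right)}} = \sqrt{\left(4 + 7^{2}\right) + 31} = \sqrt{\left(4 + 49\right) + 31} = \sqrt{53 + 31} = \sqrt{84} = 2 \sqrt{21}$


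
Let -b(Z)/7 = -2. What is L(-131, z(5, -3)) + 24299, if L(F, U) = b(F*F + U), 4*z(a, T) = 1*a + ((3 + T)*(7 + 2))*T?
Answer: 24313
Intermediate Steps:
z(a, T) = a/4 + T*(27 + 9*T)/4 (z(a, T) = (1*a + ((3 + T)*(7 + 2))*T)/4 = (a + ((3 + T)*9)*T)/4 = (a + (27 + 9*T)*T)/4 = (a + T*(27 + 9*T))/4 = a/4 + T*(27 + 9*T)/4)
b(Z) = 14 (b(Z) = -7*(-2) = 14)
L(F, U) = 14
L(-131, z(5, -3)) + 24299 = 14 + 24299 = 24313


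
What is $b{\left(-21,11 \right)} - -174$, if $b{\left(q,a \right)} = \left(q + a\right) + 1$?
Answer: $165$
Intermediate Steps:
$b{\left(q,a \right)} = 1 + a + q$ ($b{\left(q,a \right)} = \left(a + q\right) + 1 = 1 + a + q$)
$b{\left(-21,11 \right)} - -174 = \left(1 + 11 - 21\right) - -174 = -9 + 174 = 165$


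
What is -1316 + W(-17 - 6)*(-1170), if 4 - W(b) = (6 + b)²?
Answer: 332134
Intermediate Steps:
W(b) = 4 - (6 + b)²
-1316 + W(-17 - 6)*(-1170) = -1316 + (4 - (6 + (-17 - 6))²)*(-1170) = -1316 + (4 - (6 - 23)²)*(-1170) = -1316 + (4 - 1*(-17)²)*(-1170) = -1316 + (4 - 1*289)*(-1170) = -1316 + (4 - 289)*(-1170) = -1316 - 285*(-1170) = -1316 + 333450 = 332134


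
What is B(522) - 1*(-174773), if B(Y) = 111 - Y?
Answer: 174362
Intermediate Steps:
B(522) - 1*(-174773) = (111 - 1*522) - 1*(-174773) = (111 - 522) + 174773 = -411 + 174773 = 174362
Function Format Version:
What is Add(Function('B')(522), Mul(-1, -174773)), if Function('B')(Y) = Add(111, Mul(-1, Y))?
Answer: 174362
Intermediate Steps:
Add(Function('B')(522), Mul(-1, -174773)) = Add(Add(111, Mul(-1, 522)), Mul(-1, -174773)) = Add(Add(111, -522), 174773) = Add(-411, 174773) = 174362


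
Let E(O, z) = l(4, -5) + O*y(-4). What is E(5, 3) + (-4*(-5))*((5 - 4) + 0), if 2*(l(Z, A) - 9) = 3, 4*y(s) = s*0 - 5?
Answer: 97/4 ≈ 24.250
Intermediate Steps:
y(s) = -5/4 (y(s) = (s*0 - 5)/4 = (0 - 5)/4 = (¼)*(-5) = -5/4)
l(Z, A) = 21/2 (l(Z, A) = 9 + (½)*3 = 9 + 3/2 = 21/2)
E(O, z) = 21/2 - 5*O/4 (E(O, z) = 21/2 + O*(-5/4) = 21/2 - 5*O/4)
E(5, 3) + (-4*(-5))*((5 - 4) + 0) = (21/2 - 5/4*5) + (-4*(-5))*((5 - 4) + 0) = (21/2 - 25/4) + 20*(1 + 0) = 17/4 + 20*1 = 17/4 + 20 = 97/4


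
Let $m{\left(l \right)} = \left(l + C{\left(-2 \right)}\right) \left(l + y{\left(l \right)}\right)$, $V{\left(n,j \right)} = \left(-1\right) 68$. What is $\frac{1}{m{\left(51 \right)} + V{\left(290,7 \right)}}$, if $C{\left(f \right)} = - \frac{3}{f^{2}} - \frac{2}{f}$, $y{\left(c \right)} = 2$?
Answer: $\frac{4}{10593} \approx 0.00037761$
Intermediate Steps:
$V{\left(n,j \right)} = -68$
$C{\left(f \right)} = - \frac{3}{f^{2}} - \frac{2}{f}$
$m{\left(l \right)} = \left(2 + l\right) \left(\frac{1}{4} + l\right)$ ($m{\left(l \right)} = \left(l + \frac{-3 - -4}{4}\right) \left(l + 2\right) = \left(l + \frac{-3 + 4}{4}\right) \left(2 + l\right) = \left(l + \frac{1}{4} \cdot 1\right) \left(2 + l\right) = \left(l + \frac{1}{4}\right) \left(2 + l\right) = \left(\frac{1}{4} + l\right) \left(2 + l\right) = \left(2 + l\right) \left(\frac{1}{4} + l\right)$)
$\frac{1}{m{\left(51 \right)} + V{\left(290,7 \right)}} = \frac{1}{\left(\frac{1}{2} + 51^{2} + \frac{9}{4} \cdot 51\right) - 68} = \frac{1}{\left(\frac{1}{2} + 2601 + \frac{459}{4}\right) - 68} = \frac{1}{\frac{10865}{4} - 68} = \frac{1}{\frac{10593}{4}} = \frac{4}{10593}$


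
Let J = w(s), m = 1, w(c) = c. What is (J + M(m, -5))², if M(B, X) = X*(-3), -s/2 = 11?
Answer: 49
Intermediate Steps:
s = -22 (s = -2*11 = -22)
J = -22
M(B, X) = -3*X
(J + M(m, -5))² = (-22 - 3*(-5))² = (-22 + 15)² = (-7)² = 49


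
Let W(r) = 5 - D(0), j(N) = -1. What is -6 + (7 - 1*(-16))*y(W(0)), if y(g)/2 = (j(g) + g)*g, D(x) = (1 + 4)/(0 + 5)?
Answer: 546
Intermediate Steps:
D(x) = 1 (D(x) = 5/5 = 5*(1/5) = 1)
W(r) = 4 (W(r) = 5 - 1*1 = 5 - 1 = 4)
y(g) = 2*g*(-1 + g) (y(g) = 2*((-1 + g)*g) = 2*(g*(-1 + g)) = 2*g*(-1 + g))
-6 + (7 - 1*(-16))*y(W(0)) = -6 + (7 - 1*(-16))*(2*4*(-1 + 4)) = -6 + (7 + 16)*(2*4*3) = -6 + 23*24 = -6 + 552 = 546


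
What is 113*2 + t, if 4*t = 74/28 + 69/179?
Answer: 2273013/10024 ≈ 226.76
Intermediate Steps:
t = 7589/10024 (t = (74/28 + 69/179)/4 = (74*(1/28) + 69*(1/179))/4 = (37/14 + 69/179)/4 = (¼)*(7589/2506) = 7589/10024 ≈ 0.75708)
113*2 + t = 113*2 + 7589/10024 = 226 + 7589/10024 = 2273013/10024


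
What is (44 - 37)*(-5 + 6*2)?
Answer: 49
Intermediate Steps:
(44 - 37)*(-5 + 6*2) = 7*(-5 + 12) = 7*7 = 49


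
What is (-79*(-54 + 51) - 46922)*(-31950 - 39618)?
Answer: 3341152080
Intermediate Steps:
(-79*(-54 + 51) - 46922)*(-31950 - 39618) = (-79*(-3) - 46922)*(-71568) = (237 - 46922)*(-71568) = -46685*(-71568) = 3341152080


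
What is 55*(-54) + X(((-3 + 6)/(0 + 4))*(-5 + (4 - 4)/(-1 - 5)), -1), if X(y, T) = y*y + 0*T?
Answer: -47295/16 ≈ -2955.9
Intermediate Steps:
X(y, T) = y² (X(y, T) = y² + 0 = y²)
55*(-54) + X(((-3 + 6)/(0 + 4))*(-5 + (4 - 4)/(-1 - 5)), -1) = 55*(-54) + (((-3 + 6)/(0 + 4))*(-5 + (4 - 4)/(-1 - 5)))² = -2970 + ((3/4)*(-5 + 0/(-6)))² = -2970 + ((3*(¼))*(-5 + 0*(-⅙)))² = -2970 + (3*(-5 + 0)/4)² = -2970 + ((¾)*(-5))² = -2970 + (-15/4)² = -2970 + 225/16 = -47295/16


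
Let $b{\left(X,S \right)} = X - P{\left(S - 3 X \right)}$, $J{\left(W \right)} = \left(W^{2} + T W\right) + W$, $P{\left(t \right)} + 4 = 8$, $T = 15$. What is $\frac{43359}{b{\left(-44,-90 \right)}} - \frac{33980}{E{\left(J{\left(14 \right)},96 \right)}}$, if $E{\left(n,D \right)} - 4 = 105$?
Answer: $- \frac{2119057}{1744} \approx -1215.1$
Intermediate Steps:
$P{\left(t \right)} = 4$ ($P{\left(t \right)} = -4 + 8 = 4$)
$J{\left(W \right)} = W^{2} + 16 W$ ($J{\left(W \right)} = \left(W^{2} + 15 W\right) + W = W^{2} + 16 W$)
$E{\left(n,D \right)} = 109$ ($E{\left(n,D \right)} = 4 + 105 = 109$)
$b{\left(X,S \right)} = -4 + X$ ($b{\left(X,S \right)} = X - 4 = -4 + X$)
$\frac{43359}{b{\left(-44,-90 \right)}} - \frac{33980}{E{\left(J{\left(14 \right)},96 \right)}} = \frac{43359}{-4 - 44} - \frac{33980}{109} = \frac{43359}{-48} - \frac{33980}{109} = 43359 \left(- \frac{1}{48}\right) - \frac{33980}{109} = - \frac{14453}{16} - \frac{33980}{109} = - \frac{2119057}{1744}$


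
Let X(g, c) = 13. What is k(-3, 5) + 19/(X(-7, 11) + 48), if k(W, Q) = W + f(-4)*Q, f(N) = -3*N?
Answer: 3496/61 ≈ 57.311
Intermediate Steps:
k(W, Q) = W + 12*Q (k(W, Q) = W + (-3*(-4))*Q = W + 12*Q)
k(-3, 5) + 19/(X(-7, 11) + 48) = (-3 + 12*5) + 19/(13 + 48) = (-3 + 60) + 19/61 = 57 + (1/61)*19 = 57 + 19/61 = 3496/61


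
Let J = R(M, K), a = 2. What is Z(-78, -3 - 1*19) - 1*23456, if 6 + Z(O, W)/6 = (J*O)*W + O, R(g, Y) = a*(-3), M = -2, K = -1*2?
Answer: -85736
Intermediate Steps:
K = -2
R(g, Y) = -6 (R(g, Y) = 2*(-3) = -6)
J = -6
Z(O, W) = -36 + 6*O - 36*O*W (Z(O, W) = -36 + 6*((-6*O)*W + O) = -36 + 6*(-6*O*W + O) = -36 + 6*(O - 6*O*W) = -36 + (6*O - 36*O*W) = -36 + 6*O - 36*O*W)
Z(-78, -3 - 1*19) - 1*23456 = (-36 + 6*(-78) - 36*(-78)*(-3 - 1*19)) - 1*23456 = (-36 - 468 - 36*(-78)*(-3 - 19)) - 23456 = (-36 - 468 - 36*(-78)*(-22)) - 23456 = (-36 - 468 - 61776) - 23456 = -62280 - 23456 = -85736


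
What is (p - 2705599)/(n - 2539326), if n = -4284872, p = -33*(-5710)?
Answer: 2517169/6824198 ≈ 0.36886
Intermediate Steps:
p = 188430
(p - 2705599)/(n - 2539326) = (188430 - 2705599)/(-4284872 - 2539326) = -2517169/(-6824198) = -2517169*(-1/6824198) = 2517169/6824198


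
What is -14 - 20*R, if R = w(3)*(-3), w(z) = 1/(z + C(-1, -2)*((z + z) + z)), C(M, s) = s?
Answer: -18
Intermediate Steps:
w(z) = -1/(5*z) (w(z) = 1/(z - 2*((z + z) + z)) = 1/(z - 2*(2*z + z)) = 1/(z - 6*z) = 1/(-5*z) = -1/(5*z))
R = ⅕ (R = -⅕/3*(-3) = -⅕*⅓*(-3) = -1/15*(-3) = ⅕ ≈ 0.20000)
-14 - 20*R = -14 - 20*⅕ = -14 - 4 = -18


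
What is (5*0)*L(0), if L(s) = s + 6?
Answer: 0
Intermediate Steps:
L(s) = 6 + s
(5*0)*L(0) = (5*0)*(6 + 0) = 0*6 = 0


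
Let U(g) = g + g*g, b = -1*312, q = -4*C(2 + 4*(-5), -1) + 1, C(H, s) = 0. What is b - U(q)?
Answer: -314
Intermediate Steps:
q = 1 (q = -4*0 + 1 = 0 + 1 = 1)
b = -312
U(g) = g + g²
b - U(q) = -312 - (1 + 1) = -312 - 2 = -314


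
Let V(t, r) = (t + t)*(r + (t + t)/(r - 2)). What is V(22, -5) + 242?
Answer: -1782/7 ≈ -254.57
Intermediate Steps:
V(t, r) = 2*t*(r + 2*t/(-2 + r)) (V(t, r) = (2*t)*(r + (2*t)/(-2 + r)) = (2*t)*(r + 2*t/(-2 + r)) = 2*t*(r + 2*t/(-2 + r)))
V(22, -5) + 242 = 2*22*((-5)² - 2*(-5) + 2*22)/(-2 - 5) + 242 = 2*22*(25 + 10 + 44)/(-7) + 242 = 2*22*(-⅐)*79 + 242 = -3476/7 + 242 = -1782/7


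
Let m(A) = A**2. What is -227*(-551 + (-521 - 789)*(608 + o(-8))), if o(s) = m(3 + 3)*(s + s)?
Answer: 9640917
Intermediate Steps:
o(s) = 72*s (o(s) = (3 + 3)**2*(s + s) = 6**2*(2*s) = 36*(2*s) = 72*s)
-227*(-551 + (-521 - 789)*(608 + o(-8))) = -227*(-551 + (-521 - 789)*(608 + 72*(-8))) = -227*(-551 - 1310*(608 - 576)) = -227*(-551 - 1310*32) = -227*(-551 - 41920) = -227*(-42471) = 9640917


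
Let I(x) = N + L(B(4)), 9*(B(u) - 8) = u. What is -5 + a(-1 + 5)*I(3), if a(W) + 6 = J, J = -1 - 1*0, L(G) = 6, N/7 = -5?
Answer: 198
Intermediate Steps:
B(u) = 8 + u/9
N = -35 (N = 7*(-5) = -35)
I(x) = -29 (I(x) = -35 + 6 = -29)
J = -1 (J = -1 + 0 = -1)
a(W) = -7 (a(W) = -6 - 1 = -7)
-5 + a(-1 + 5)*I(3) = -5 - 7*(-29) = -5 + 203 = 198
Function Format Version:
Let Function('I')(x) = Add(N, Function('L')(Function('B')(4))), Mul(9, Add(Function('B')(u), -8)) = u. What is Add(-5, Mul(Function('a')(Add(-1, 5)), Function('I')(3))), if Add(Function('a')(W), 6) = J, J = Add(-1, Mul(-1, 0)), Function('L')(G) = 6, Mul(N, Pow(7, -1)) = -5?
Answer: 198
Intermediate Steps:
Function('B')(u) = Add(8, Mul(Rational(1, 9), u))
N = -35 (N = Mul(7, -5) = -35)
Function('I')(x) = -29 (Function('I')(x) = Add(-35, 6) = -29)
J = -1 (J = Add(-1, 0) = -1)
Function('a')(W) = -7 (Function('a')(W) = Add(-6, -1) = -7)
Add(-5, Mul(Function('a')(Add(-1, 5)), Function('I')(3))) = Add(-5, Mul(-7, -29)) = Add(-5, 203) = 198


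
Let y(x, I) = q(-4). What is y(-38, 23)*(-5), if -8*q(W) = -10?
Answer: -25/4 ≈ -6.2500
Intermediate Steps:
q(W) = 5/4 (q(W) = -⅛*(-10) = 5/4)
y(x, I) = 5/4
y(-38, 23)*(-5) = (5/4)*(-5) = -25/4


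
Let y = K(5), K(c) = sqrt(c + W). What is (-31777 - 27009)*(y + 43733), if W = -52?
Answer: -2570888138 - 58786*I*sqrt(47) ≈ -2.5709e+9 - 4.0302e+5*I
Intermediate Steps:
K(c) = sqrt(-52 + c) (K(c) = sqrt(c - 52) = sqrt(-52 + c))
y = I*sqrt(47) (y = sqrt(-52 + 5) = sqrt(-47) = I*sqrt(47) ≈ 6.8557*I)
(-31777 - 27009)*(y + 43733) = (-31777 - 27009)*(I*sqrt(47) + 43733) = -58786*(43733 + I*sqrt(47)) = -2570888138 - 58786*I*sqrt(47)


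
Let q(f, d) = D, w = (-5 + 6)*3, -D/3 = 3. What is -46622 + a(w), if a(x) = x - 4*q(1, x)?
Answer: -46583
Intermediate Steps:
D = -9 (D = -3*3 = -9)
w = 3 (w = 1*3 = 3)
q(f, d) = -9
a(x) = 36 + x (a(x) = x - 4*(-9) = x + 36 = 36 + x)
-46622 + a(w) = -46622 + (36 + 3) = -46622 + 39 = -46583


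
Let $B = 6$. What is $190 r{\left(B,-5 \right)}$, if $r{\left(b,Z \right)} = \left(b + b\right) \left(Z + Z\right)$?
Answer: $-22800$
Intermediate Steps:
$r{\left(b,Z \right)} = 4 Z b$ ($r{\left(b,Z \right)} = 2 b 2 Z = 4 Z b$)
$190 r{\left(B,-5 \right)} = 190 \cdot 4 \left(-5\right) 6 = 190 \left(-120\right) = -22800$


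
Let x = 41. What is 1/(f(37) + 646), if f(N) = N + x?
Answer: 1/724 ≈ 0.0013812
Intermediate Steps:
f(N) = 41 + N (f(N) = N + 41 = 41 + N)
1/(f(37) + 646) = 1/((41 + 37) + 646) = 1/(78 + 646) = 1/724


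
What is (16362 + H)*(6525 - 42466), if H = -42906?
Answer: 954017904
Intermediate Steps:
(16362 + H)*(6525 - 42466) = (16362 - 42906)*(6525 - 42466) = -26544*(-35941) = 954017904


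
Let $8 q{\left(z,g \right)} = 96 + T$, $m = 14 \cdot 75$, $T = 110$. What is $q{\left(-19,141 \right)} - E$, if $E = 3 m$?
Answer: $- \frac{12497}{4} \approx -3124.3$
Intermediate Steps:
$m = 1050$
$q{\left(z,g \right)} = \frac{103}{4}$ ($q{\left(z,g \right)} = \frac{96 + 110}{8} = \frac{1}{8} \cdot 206 = \frac{103}{4}$)
$E = 3150$ ($E = 3 \cdot 1050 = 3150$)
$q{\left(-19,141 \right)} - E = \frac{103}{4} - 3150 = - \frac{12497}{4}$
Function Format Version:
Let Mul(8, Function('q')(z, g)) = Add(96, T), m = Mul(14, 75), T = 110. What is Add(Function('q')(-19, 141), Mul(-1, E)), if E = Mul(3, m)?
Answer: Rational(-12497, 4) ≈ -3124.3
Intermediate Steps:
m = 1050
Function('q')(z, g) = Rational(103, 4) (Function('q')(z, g) = Mul(Rational(1, 8), Add(96, 110)) = Mul(Rational(1, 8), 206) = Rational(103, 4))
E = 3150 (E = Mul(3, 1050) = 3150)
Add(Function('q')(-19, 141), Mul(-1, E)) = Add(Rational(103, 4), Mul(-1, 3150)) = Add(Rational(103, 4), -3150) = Rational(-12497, 4)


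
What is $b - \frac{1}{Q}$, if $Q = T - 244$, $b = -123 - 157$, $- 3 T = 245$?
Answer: $- \frac{273557}{977} \approx -280.0$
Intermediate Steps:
$T = - \frac{245}{3}$ ($T = \left(- \frac{1}{3}\right) 245 = - \frac{245}{3} \approx -81.667$)
$b = -280$
$Q = - \frac{977}{3}$ ($Q = - \frac{245}{3} - 244 = - \frac{977}{3} \approx -325.67$)
$b - \frac{1}{Q} = -280 - \frac{1}{- \frac{977}{3}} = -280 - - \frac{3}{977} = -280 + \frac{3}{977} = - \frac{273557}{977}$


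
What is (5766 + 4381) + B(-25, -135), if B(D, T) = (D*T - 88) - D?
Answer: 13459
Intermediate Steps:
B(D, T) = -88 - D + D*T (B(D, T) = (-88 + D*T) - D = -88 - D + D*T)
(5766 + 4381) + B(-25, -135) = (5766 + 4381) + (-88 - 1*(-25) - 25*(-135)) = 10147 + (-88 + 25 + 3375) = 10147 + 3312 = 13459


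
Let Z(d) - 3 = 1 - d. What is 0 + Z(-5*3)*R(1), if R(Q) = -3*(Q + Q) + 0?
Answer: -114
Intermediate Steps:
R(Q) = -6*Q (R(Q) = -6*Q + 0 = -6*Q)
Z(d) = 4 - d (Z(d) = 3 + (1 - d) = 4 - d)
0 + Z(-5*3)*R(1) = 0 + (4 - (-5)*3)*(-6*1) = 0 + (4 - 1*(-15))*(-6) = 0 + (4 + 15)*(-6) = 0 + 19*(-6) = 0 - 114 = -114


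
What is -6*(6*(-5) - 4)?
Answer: 204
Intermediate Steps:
-6*(6*(-5) - 4) = -6*(-30 - 4) = -6*(-34) = 204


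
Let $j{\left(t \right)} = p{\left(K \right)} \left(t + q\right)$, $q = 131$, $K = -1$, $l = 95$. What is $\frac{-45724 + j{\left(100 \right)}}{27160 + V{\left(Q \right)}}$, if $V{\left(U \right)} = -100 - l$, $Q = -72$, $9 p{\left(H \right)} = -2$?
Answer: $- \frac{137326}{80895} \approx -1.6976$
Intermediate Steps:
$p{\left(H \right)} = - \frac{2}{9}$ ($p{\left(H \right)} = \frac{1}{9} \left(-2\right) = - \frac{2}{9}$)
$V{\left(U \right)} = -195$ ($V{\left(U \right)} = -100 - 95 = -195$)
$j{\left(t \right)} = - \frac{262}{9} - \frac{2 t}{9}$ ($j{\left(t \right)} = - \frac{2 \left(t + 131\right)}{9} = - \frac{2 \left(131 + t\right)}{9} = - \frac{262}{9} - \frac{2 t}{9}$)
$\frac{-45724 + j{\left(100 \right)}}{27160 + V{\left(Q \right)}} = \frac{-45724 - \frac{154}{3}}{27160 - 195} = \frac{-45724 - \frac{154}{3}}{26965} = \left(-45724 - \frac{154}{3}\right) \frac{1}{26965} = \left(- \frac{137326}{3}\right) \frac{1}{26965} = - \frac{137326}{80895}$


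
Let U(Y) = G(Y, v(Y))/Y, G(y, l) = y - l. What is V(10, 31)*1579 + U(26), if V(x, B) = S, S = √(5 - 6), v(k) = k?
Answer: 1579*I ≈ 1579.0*I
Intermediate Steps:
S = I (S = √(-1) = I ≈ 1.0*I)
U(Y) = 0 (U(Y) = (Y - Y)/Y = 0/Y = 0)
V(x, B) = I
V(10, 31)*1579 + U(26) = I*1579 + 0 = 1579*I + 0 = 1579*I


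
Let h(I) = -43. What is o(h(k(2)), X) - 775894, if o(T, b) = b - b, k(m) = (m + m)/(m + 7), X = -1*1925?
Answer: -775894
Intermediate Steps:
X = -1925
k(m) = 2*m/(7 + m) (k(m) = (2*m)/(7 + m) = 2*m/(7 + m))
o(T, b) = 0
o(h(k(2)), X) - 775894 = 0 - 775894 = -775894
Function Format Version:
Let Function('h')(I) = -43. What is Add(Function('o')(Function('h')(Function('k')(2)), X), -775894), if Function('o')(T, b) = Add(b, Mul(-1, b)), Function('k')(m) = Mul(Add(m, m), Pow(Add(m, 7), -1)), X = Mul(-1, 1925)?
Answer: -775894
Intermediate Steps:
X = -1925
Function('k')(m) = Mul(2, m, Pow(Add(7, m), -1)) (Function('k')(m) = Mul(Mul(2, m), Pow(Add(7, m), -1)) = Mul(2, m, Pow(Add(7, m), -1)))
Function('o')(T, b) = 0
Add(Function('o')(Function('h')(Function('k')(2)), X), -775894) = Add(0, -775894) = -775894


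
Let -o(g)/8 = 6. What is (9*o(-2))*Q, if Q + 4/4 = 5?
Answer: -1728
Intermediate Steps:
Q = 4 (Q = -1 + 5 = 4)
o(g) = -48 (o(g) = -8*6 = -48)
(9*o(-2))*Q = (9*(-48))*4 = -432*4 = -1728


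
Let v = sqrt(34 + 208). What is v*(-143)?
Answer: -1573*sqrt(2) ≈ -2224.6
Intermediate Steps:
v = 11*sqrt(2) (v = sqrt(242) = 11*sqrt(2) ≈ 15.556)
v*(-143) = (11*sqrt(2))*(-143) = -1573*sqrt(2)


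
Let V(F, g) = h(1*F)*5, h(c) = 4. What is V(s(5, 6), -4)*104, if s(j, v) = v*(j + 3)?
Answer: 2080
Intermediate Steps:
s(j, v) = v*(3 + j)
V(F, g) = 20 (V(F, g) = 4*5 = 20)
V(s(5, 6), -4)*104 = 20*104 = 2080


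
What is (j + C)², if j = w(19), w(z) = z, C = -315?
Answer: 87616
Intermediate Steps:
j = 19
(j + C)² = (19 - 315)² = (-296)² = 87616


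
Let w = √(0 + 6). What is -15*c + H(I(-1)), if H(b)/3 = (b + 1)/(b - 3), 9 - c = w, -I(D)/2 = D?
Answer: -144 + 15*√6 ≈ -107.26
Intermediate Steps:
I(D) = -2*D
w = √6 ≈ 2.4495
c = 9 - √6 ≈ 6.5505
H(b) = 3*(1 + b)/(-3 + b) (H(b) = 3*((b + 1)/(b - 3)) = 3*((1 + b)/(-3 + b)) = 3*(1 + b)/(-3 + b))
-15*c + H(I(-1)) = -15*(9 - √6) + 3*(1 - 2*(-1))/(-3 - 2*(-1)) = (-135 + 15*√6) + 3*(1 + 2)/(-3 + 2) = (-135 + 15*√6) + 3*3/(-1) = (-135 + 15*√6) + 3*(-1)*3 = (-135 + 15*√6) - 9 = -144 + 15*√6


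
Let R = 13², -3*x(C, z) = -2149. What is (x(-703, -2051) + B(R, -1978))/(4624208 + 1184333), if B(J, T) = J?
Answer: 2656/17425623 ≈ 0.00015242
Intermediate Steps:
x(C, z) = 2149/3 (x(C, z) = -⅓*(-2149) = 2149/3)
R = 169
(x(-703, -2051) + B(R, -1978))/(4624208 + 1184333) = (2149/3 + 169)/(4624208 + 1184333) = (2656/3)/5808541 = (2656/3)*(1/5808541) = 2656/17425623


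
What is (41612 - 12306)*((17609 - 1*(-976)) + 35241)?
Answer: 1577424756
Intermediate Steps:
(41612 - 12306)*((17609 - 1*(-976)) + 35241) = 29306*((17609 + 976) + 35241) = 29306*(18585 + 35241) = 29306*53826 = 1577424756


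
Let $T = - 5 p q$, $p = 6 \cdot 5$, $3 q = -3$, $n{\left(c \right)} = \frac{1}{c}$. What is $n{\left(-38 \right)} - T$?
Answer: $- \frac{5701}{38} \approx -150.03$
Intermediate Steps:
$q = -1$ ($q = \frac{1}{3} \left(-3\right) = -1$)
$p = 30$
$T = 150$ ($T = \left(-5\right) 30 \left(-1\right) = \left(-150\right) \left(-1\right) = 150$)
$n{\left(-38 \right)} - T = \frac{1}{-38} - 150 = - \frac{1}{38} - 150 = - \frac{5701}{38}$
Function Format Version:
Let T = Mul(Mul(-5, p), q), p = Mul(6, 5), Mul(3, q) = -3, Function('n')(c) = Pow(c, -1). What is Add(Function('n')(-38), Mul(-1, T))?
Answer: Rational(-5701, 38) ≈ -150.03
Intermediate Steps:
q = -1 (q = Mul(Rational(1, 3), -3) = -1)
p = 30
T = 150 (T = Mul(Mul(-5, 30), -1) = Mul(-150, -1) = 150)
Add(Function('n')(-38), Mul(-1, T)) = Add(Pow(-38, -1), Mul(-1, 150)) = Add(Rational(-1, 38), -150) = Rational(-5701, 38)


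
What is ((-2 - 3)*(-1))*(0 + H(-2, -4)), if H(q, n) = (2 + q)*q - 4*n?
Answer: 80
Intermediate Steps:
H(q, n) = -4*n + q*(2 + q) (H(q, n) = q*(2 + q) - 4*n = -4*n + q*(2 + q))
((-2 - 3)*(-1))*(0 + H(-2, -4)) = ((-2 - 3)*(-1))*(0 + ((-2)² - 4*(-4) + 2*(-2))) = (-5*(-1))*(0 + (4 + 16 - 4)) = 5*(0 + 16) = 5*16 = 80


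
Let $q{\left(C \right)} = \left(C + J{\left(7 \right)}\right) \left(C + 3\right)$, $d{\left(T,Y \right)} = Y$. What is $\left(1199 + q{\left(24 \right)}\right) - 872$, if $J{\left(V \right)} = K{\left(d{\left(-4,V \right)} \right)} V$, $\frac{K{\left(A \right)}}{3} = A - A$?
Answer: $975$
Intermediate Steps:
$K{\left(A \right)} = 0$ ($K{\left(A \right)} = 3 \left(A - A\right) = 3 \cdot 0 = 0$)
$J{\left(V \right)} = 0$ ($J{\left(V \right)} = 0 V = 0$)
$q{\left(C \right)} = C \left(3 + C\right)$ ($q{\left(C \right)} = \left(C + 0\right) \left(C + 3\right) = C \left(3 + C\right)$)
$\left(1199 + q{\left(24 \right)}\right) - 872 = \left(1199 + 24 \left(3 + 24\right)\right) - 872 = \left(1199 + 24 \cdot 27\right) - 872 = \left(1199 + 648\right) - 872 = 1847 - 872 = 975$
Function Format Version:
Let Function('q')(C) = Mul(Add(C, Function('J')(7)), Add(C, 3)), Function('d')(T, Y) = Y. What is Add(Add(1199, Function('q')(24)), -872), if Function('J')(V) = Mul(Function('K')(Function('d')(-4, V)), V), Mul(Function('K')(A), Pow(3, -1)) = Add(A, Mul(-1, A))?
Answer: 975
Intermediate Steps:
Function('K')(A) = 0 (Function('K')(A) = Mul(3, Add(A, Mul(-1, A))) = Mul(3, 0) = 0)
Function('J')(V) = 0 (Function('J')(V) = Mul(0, V) = 0)
Function('q')(C) = Mul(C, Add(3, C)) (Function('q')(C) = Mul(Add(C, 0), Add(C, 3)) = Mul(C, Add(3, C)))
Add(Add(1199, Function('q')(24)), -872) = Add(Add(1199, Mul(24, Add(3, 24))), -872) = Add(Add(1199, Mul(24, 27)), -872) = Add(Add(1199, 648), -872) = Add(1847, -872) = 975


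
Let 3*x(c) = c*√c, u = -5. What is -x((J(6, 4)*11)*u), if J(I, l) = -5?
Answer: -1375*√11/3 ≈ -1520.1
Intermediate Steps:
x(c) = c^(3/2)/3 (x(c) = (c*√c)/3 = c^(3/2)/3)
-x((J(6, 4)*11)*u) = -(-5*11*(-5))^(3/2)/3 = -(-55*(-5))^(3/2)/3 = -275^(3/2)/3 = -1375*√11/3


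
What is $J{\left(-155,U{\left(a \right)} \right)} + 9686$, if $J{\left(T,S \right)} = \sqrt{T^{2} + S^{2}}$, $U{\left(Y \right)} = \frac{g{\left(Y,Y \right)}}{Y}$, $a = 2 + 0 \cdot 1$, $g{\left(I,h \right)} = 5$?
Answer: $9686 + \frac{5 \sqrt{3845}}{2} \approx 9841.0$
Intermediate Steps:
$a = 2$ ($a = 2 + 0 = 2$)
$U{\left(Y \right)} = \frac{5}{Y}$
$J{\left(T,S \right)} = \sqrt{S^{2} + T^{2}}$
$J{\left(-155,U{\left(a \right)} \right)} + 9686 = \sqrt{\left(\frac{5}{2}\right)^{2} + \left(-155\right)^{2}} + 9686 = \sqrt{\left(5 \cdot \frac{1}{2}\right)^{2} + 24025} + 9686 = \sqrt{\left(\frac{5}{2}\right)^{2} + 24025} + 9686 = \sqrt{\frac{25}{4} + 24025} + 9686 = \sqrt{\frac{96125}{4}} + 9686 = \frac{5 \sqrt{3845}}{2} + 9686 = 9686 + \frac{5 \sqrt{3845}}{2}$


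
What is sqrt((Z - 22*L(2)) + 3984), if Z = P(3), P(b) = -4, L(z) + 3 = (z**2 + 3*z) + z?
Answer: sqrt(3782) ≈ 61.498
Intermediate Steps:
L(z) = -3 + z**2 + 4*z (L(z) = -3 + ((z**2 + 3*z) + z) = -3 + (z**2 + 4*z) = -3 + z**2 + 4*z)
Z = -4
sqrt((Z - 22*L(2)) + 3984) = sqrt((-4 - 22*(-3 + 2**2 + 4*2)) + 3984) = sqrt((-4 - 22*(-3 + 4 + 8)) + 3984) = sqrt((-4 - 22*9) + 3984) = sqrt((-4 - 198) + 3984) = sqrt(-202 + 3984) = sqrt(3782)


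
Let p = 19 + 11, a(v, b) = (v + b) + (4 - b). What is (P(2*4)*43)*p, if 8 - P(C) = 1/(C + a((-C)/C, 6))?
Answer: 112230/11 ≈ 10203.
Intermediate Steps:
a(v, b) = 4 + v (a(v, b) = (b + v) + (4 - b) = 4 + v)
p = 30
P(C) = 8 - 1/(3 + C) (P(C) = 8 - 1/(C + (4 + (-C)/C)) = 8 - 1/(C + (4 - 1)) = 8 - 1/(C + 3) = 8 - 1/(3 + C))
(P(2*4)*43)*p = (((23 + 8*(2*4))/(3 + 2*4))*43)*30 = (((23 + 8*8)/(3 + 8))*43)*30 = (((23 + 64)/11)*43)*30 = (((1/11)*87)*43)*30 = ((87/11)*43)*30 = (3741/11)*30 = 112230/11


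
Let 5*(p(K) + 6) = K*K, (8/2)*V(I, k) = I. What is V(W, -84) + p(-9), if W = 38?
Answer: 197/10 ≈ 19.700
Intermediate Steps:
V(I, k) = I/4
p(K) = -6 + K**2/5 (p(K) = -6 + (K*K)/5 = -6 + K**2/5)
V(W, -84) + p(-9) = (1/4)*38 + (-6 + (1/5)*(-9)**2) = 19/2 + (-6 + (1/5)*81) = 19/2 + (-6 + 81/5) = 19/2 + 51/5 = 197/10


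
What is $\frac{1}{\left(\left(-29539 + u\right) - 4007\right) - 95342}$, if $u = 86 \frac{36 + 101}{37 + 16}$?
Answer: $- \frac{53}{6819282} \approx -7.7721 \cdot 10^{-6}$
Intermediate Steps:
$u = \frac{11782}{53}$ ($u = 86 \cdot \frac{137}{53} = \frac{11782}{53} \approx 222.3$)
$\frac{1}{\left(\left(-29539 + u\right) - 4007\right) - 95342} = \frac{1}{\left(\left(-29539 + \frac{11782}{53}\right) - 4007\right) - 95342} = \frac{1}{\left(- \frac{1553785}{53} - 4007\right) - 95342} = \frac{1}{- \frac{1766156}{53} - 95342} = \frac{1}{- \frac{6819282}{53}} = - \frac{53}{6819282}$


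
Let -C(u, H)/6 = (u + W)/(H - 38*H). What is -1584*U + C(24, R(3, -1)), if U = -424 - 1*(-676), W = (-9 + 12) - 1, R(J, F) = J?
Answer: -14769164/37 ≈ -3.9917e+5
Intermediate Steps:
W = 2 (W = 3 - 1 = 2)
C(u, H) = 6*(2 + u)/(37*H) (C(u, H) = -6*(u + 2)/(H - 38*H) = -6*(2 + u)/((-37*H)) = -6*(2 + u)*(-1/(37*H)) = -(-6)*(2 + u)/(37*H) = 6*(2 + u)/(37*H))
U = 252 (U = -424 + 676 = 252)
-1584*U + C(24, R(3, -1)) = -1584*252 + (6/37)*(2 + 24)/3 = -399168 + (6/37)*(⅓)*26 = -399168 + 52/37 = -14769164/37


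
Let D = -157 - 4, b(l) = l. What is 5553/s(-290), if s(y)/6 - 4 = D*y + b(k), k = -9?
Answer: 1851/93370 ≈ 0.019824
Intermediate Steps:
D = -161
s(y) = -30 - 966*y (s(y) = 24 + 6*(-161*y - 9) = 24 + 6*(-9 - 161*y) = 24 + (-54 - 966*y) = -30 - 966*y)
5553/s(-290) = 5553/(-30 - 966*(-290)) = 5553/(-30 + 280140) = 5553/280110 = 5553*(1/280110) = 1851/93370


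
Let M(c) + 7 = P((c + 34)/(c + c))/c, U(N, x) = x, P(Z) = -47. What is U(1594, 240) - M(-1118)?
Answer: 276099/1118 ≈ 246.96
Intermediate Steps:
M(c) = -7 - 47/c
U(1594, 240) - M(-1118) = 240 - (-7 - 47/(-1118)) = 240 - (-7 - 47*(-1/1118)) = 240 - (-7 + 47/1118) = 240 - 1*(-7779/1118) = 240 + 7779/1118 = 276099/1118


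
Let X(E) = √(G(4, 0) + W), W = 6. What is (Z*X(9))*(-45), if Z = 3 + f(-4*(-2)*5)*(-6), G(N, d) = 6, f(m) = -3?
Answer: -1890*√3 ≈ -3273.6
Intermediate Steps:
Z = 21 (Z = 3 - 3*(-6) = 3 + 18 = 21)
X(E) = 2*√3 (X(E) = √(6 + 6) = √12 = 2*√3)
(Z*X(9))*(-45) = (21*(2*√3))*(-45) = (42*√3)*(-45) = -1890*√3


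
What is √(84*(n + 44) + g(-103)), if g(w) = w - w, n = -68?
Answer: 12*I*√14 ≈ 44.9*I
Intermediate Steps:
g(w) = 0
√(84*(n + 44) + g(-103)) = √(84*(-68 + 44) + 0) = √(84*(-24) + 0) = √(-2016 + 0) = √(-2016) = 12*I*√14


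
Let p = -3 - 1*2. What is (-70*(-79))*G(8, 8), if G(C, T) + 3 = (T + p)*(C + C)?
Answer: 248850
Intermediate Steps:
p = -5 (p = -3 - 2 = -5)
G(C, T) = -3 + 2*C*(-5 + T) (G(C, T) = -3 + (T - 5)*(C + C) = -3 + (-5 + T)*(2*C) = -3 + 2*C*(-5 + T))
(-70*(-79))*G(8, 8) = (-70*(-79))*(-3 - 10*8 + 2*8*8) = 5530*(-3 - 80 + 128) = 5530*45 = 248850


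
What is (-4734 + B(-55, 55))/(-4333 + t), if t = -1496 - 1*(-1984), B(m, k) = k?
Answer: 4679/3845 ≈ 1.2169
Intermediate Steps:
t = 488 (t = -1496 + 1984 = 488)
(-4734 + B(-55, 55))/(-4333 + t) = (-4734 + 55)/(-4333 + 488) = -4679/(-3845) = -4679*(-1/3845) = 4679/3845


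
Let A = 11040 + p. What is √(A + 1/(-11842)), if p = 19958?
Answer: √4346941406230/11842 ≈ 176.06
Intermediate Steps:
A = 30998 (A = 11040 + 19958 = 30998)
√(A + 1/(-11842)) = √(30998 + 1/(-11842)) = √(30998 - 1/11842) = √(367078315/11842) = √4346941406230/11842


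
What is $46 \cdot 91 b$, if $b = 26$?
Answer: $108836$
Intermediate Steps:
$46 \cdot 91 b = 46 \cdot 91 \cdot 26 = 4186 \cdot 26 = 108836$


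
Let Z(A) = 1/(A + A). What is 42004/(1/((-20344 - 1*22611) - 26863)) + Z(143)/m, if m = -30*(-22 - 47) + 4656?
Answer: -5641322784088991/1923636 ≈ -2.9326e+9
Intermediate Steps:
Z(A) = 1/(2*A)
m = 6726 (m = -30*(-69) + 4656 = 2070 + 4656 = 6726)
42004/(1/((-20344 - 1*22611) - 26863)) + Z(143)/m = 42004/(1/((-20344 - 1*22611) - 26863)) + ((1/2)/143)/6726 = 42004/(1/((-20344 - 22611) - 26863)) + ((1/2)*(1/143))*(1/6726) = 42004/(1/(-42955 - 26863)) + (1/286)*(1/6726) = 42004/(1/(-69818)) + 1/1923636 = 42004/(-1/69818) + 1/1923636 = 42004*(-69818) + 1/1923636 = -2932635272 + 1/1923636 = -5641322784088991/1923636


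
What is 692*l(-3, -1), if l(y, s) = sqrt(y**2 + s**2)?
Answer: 692*sqrt(10) ≈ 2188.3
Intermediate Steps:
l(y, s) = sqrt(s**2 + y**2)
692*l(-3, -1) = 692*sqrt((-1)**2 + (-3)**2) = 692*sqrt(1 + 9) = 692*sqrt(10)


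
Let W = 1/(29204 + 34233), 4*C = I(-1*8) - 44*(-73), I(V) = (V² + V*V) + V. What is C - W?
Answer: 52843020/63437 ≈ 833.00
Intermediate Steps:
I(V) = V + 2*V² (I(V) = (V² + V²) + V = 2*V² + V = V + 2*V²)
C = 833 (C = ((-1*8)*(1 + 2*(-1*8)) - 44*(-73))/4 = (-8*(1 + 2*(-8)) + 3212)/4 = (-8*(1 - 16) + 3212)/4 = (-8*(-15) + 3212)/4 = (120 + 3212)/4 = (¼)*3332 = 833)
W = 1/63437 ≈ 1.5764e-5
C - W = 833 - 1*1/63437 = 833 - 1/63437 = 52843020/63437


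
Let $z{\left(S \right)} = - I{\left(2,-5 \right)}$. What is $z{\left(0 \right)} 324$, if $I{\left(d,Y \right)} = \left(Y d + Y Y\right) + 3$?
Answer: $-5832$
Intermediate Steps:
$I{\left(d,Y \right)} = 3 + Y^{2} + Y d$ ($I{\left(d,Y \right)} = \left(Y d + Y^{2}\right) + 3 = \left(Y^{2} + Y d\right) + 3 = 3 + Y^{2} + Y d$)
$z{\left(S \right)} = -18$ ($z{\left(S \right)} = - (3 + \left(-5\right)^{2} - 10) = - (3 + 25 - 10) = \left(-1\right) 18 = -18$)
$z{\left(0 \right)} 324 = \left(-18\right) 324 = -5832$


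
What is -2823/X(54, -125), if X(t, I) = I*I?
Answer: -2823/15625 ≈ -0.18067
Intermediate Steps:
X(t, I) = I**2
-2823/X(54, -125) = -2823/((-125)**2) = -2823/15625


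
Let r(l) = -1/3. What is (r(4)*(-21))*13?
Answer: 91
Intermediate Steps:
r(l) = -⅓ (r(l) = -1*⅓ = -⅓)
(r(4)*(-21))*13 = -⅓*(-21)*13 = 7*13 = 91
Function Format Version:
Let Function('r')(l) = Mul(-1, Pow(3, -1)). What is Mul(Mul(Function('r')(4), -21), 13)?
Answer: 91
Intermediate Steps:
Function('r')(l) = Rational(-1, 3) (Function('r')(l) = Mul(-1, Rational(1, 3)) = Rational(-1, 3))
Mul(Mul(Function('r')(4), -21), 13) = Mul(Mul(Rational(-1, 3), -21), 13) = Mul(7, 13) = 91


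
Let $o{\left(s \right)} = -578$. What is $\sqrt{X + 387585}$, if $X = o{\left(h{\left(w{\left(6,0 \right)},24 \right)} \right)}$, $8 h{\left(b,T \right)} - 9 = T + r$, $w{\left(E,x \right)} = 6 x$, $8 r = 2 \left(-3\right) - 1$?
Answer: $\sqrt{387007} \approx 622.1$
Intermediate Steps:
$r = - \frac{7}{8}$ ($r = \frac{2 \left(-3\right) - 1}{8} = \frac{-6 - 1}{8} = \frac{1}{8} \left(-7\right) = - \frac{7}{8} \approx -0.875$)
$h{\left(b,T \right)} = \frac{65}{64} + \frac{T}{8}$ ($h{\left(b,T \right)} = \frac{9}{8} + \frac{T - \frac{7}{8}}{8} = \frac{9}{8} + \frac{- \frac{7}{8} + T}{8} = \frac{9}{8} + \left(- \frac{7}{64} + \frac{T}{8}\right) = \frac{65}{64} + \frac{T}{8}$)
$X = -578$
$\sqrt{X + 387585} = \sqrt{-578 + 387585} = \sqrt{387007}$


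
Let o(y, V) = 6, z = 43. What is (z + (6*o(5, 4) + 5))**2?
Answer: 7056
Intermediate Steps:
(z + (6*o(5, 4) + 5))**2 = (43 + (6*6 + 5))**2 = (43 + (36 + 5))**2 = (43 + 41)**2 = 84**2 = 7056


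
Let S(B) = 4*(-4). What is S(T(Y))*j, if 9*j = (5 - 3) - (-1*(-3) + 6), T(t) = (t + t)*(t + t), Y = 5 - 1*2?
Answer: 112/9 ≈ 12.444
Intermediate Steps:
Y = 3 (Y = 5 - 2 = 3)
T(t) = 4*t**2 (T(t) = (2*t)*(2*t) = 4*t**2)
S(B) = -16
j = -7/9 (j = ((5 - 3) - (-1*(-3) + 6))/9 = (2 - (3 + 6))/9 = (2 - 1*9)/9 = (2 - 9)/9 = (1/9)*(-7) = -7/9 ≈ -0.77778)
S(T(Y))*j = -16*(-7/9) = 112/9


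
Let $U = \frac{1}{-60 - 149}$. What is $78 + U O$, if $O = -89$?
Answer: $\frac{16391}{209} \approx 78.426$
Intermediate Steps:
$U = - \frac{1}{209}$ ($U = \frac{1}{-209} = - \frac{1}{209} \approx -0.0047847$)
$78 + U O = 78 - - \frac{89}{209} = 78 + \frac{89}{209} = \frac{16391}{209}$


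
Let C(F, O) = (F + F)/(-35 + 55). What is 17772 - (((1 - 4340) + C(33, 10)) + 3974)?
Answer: 181337/10 ≈ 18134.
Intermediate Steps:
C(F, O) = F/10 (C(F, O) = (2*F)/20 = (2*F)*(1/20) = F/10)
17772 - (((1 - 4340) + C(33, 10)) + 3974) = 17772 - (((1 - 4340) + (1/10)*33) + 3974) = 17772 - ((-4339 + 33/10) + 3974) = 17772 - (-43357/10 + 3974) = 17772 - 1*(-3617/10) = 17772 + 3617/10 = 181337/10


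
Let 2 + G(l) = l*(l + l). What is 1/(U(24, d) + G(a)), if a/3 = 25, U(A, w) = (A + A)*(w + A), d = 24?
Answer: 1/13552 ≈ 7.3790e-5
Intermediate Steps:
U(A, w) = 2*A*(A + w) (U(A, w) = (2*A)*(A + w) = 2*A*(A + w))
a = 75 (a = 3*25 = 75)
G(l) = -2 + 2*l**2 (G(l) = -2 + l*(l + l) = -2 + l*(2*l) = -2 + 2*l**2)
1/(U(24, d) + G(a)) = 1/(2*24*(24 + 24) + (-2 + 2*75**2)) = 1/(2*24*48 + (-2 + 2*5625)) = 1/(2304 + (-2 + 11250)) = 1/(2304 + 11248) = 1/13552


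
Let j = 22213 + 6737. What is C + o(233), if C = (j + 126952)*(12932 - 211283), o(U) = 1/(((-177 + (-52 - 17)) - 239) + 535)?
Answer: -1546165880099/50 ≈ -3.0923e+10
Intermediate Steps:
j = 28950
o(U) = 1/50 (o(U) = 1/(((-177 - 69) - 239) + 535) = 1/((-246 - 239) + 535) = 1/(-485 + 535) = 1/50)
C = -30923317602 (C = (28950 + 126952)*(12932 - 211283) = 155902*(-198351) = -30923317602)
C + o(233) = -30923317602 + 1/50 = -1546165880099/50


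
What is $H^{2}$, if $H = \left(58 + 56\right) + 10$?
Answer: $15376$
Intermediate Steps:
$H = 124$ ($H = 114 + 10 = 124$)
$H^{2} = 124^{2} = 15376$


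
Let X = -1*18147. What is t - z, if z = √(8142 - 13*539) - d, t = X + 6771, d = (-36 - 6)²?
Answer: -9612 - √1135 ≈ -9645.7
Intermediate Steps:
X = -18147
d = 1764 (d = (-42)² = 1764)
t = -11376 (t = -18147 + 6771 = -11376)
z = -1764 + √1135 (z = √(8142 - 13*539) - 1*1764 = √(8142 - 7007) - 1764 = √1135 - 1764 = -1764 + √1135 ≈ -1730.3)
t - z = -11376 - (-1764 + √1135) = -11376 + (1764 - √1135) = -9612 - √1135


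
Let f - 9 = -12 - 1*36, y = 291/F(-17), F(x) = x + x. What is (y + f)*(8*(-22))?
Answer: 142296/17 ≈ 8370.4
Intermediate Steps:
F(x) = 2*x
y = -291/34 (y = 291/((2*(-17))) = 291/(-34) = 291*(-1/34) = -291/34 ≈ -8.5588)
f = -39 (f = 9 + (-12 - 1*36) = 9 + (-12 - 36) = 9 - 48 = -39)
(y + f)*(8*(-22)) = (-291/34 - 39)*(8*(-22)) = -1617/34*(-176) = 142296/17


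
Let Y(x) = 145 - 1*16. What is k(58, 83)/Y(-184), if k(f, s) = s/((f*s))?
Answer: 1/7482 ≈ 0.00013365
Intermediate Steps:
k(f, s) = 1/f (k(f, s) = s*(1/(f*s)) = 1/f)
Y(x) = 129 (Y(x) = 145 - 16 = 129)
k(58, 83)/Y(-184) = 1/(58*129) = (1/58)*(1/129) = 1/7482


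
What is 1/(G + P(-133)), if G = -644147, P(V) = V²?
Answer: -1/626458 ≈ -1.5963e-6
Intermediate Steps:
1/(G + P(-133)) = 1/(-644147 + (-133)²) = 1/(-644147 + 17689) = 1/(-626458) = -1/626458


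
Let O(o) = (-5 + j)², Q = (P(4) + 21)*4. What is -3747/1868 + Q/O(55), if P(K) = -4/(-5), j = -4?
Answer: -703087/756540 ≈ -0.92935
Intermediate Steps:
P(K) = ⅘ (P(K) = -4*(-⅕) = ⅘)
Q = 436/5 (Q = (⅘ + 21)*4 = (109/5)*4 = 436/5 ≈ 87.200)
O(o) = 81 (O(o) = (-5 - 4)² = (-9)² = 81)
-3747/1868 + Q/O(55) = -3747/1868 + (436/5)/81 = -3747*1/1868 + (436/5)*(1/81) = -3747/1868 + 436/405 = -703087/756540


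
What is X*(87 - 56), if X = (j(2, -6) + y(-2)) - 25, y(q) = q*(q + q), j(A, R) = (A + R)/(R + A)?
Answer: -496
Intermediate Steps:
j(A, R) = 1 (j(A, R) = (A + R)/(A + R) = 1)
y(q) = 2*q**2 (y(q) = q*(2*q) = 2*q**2)
X = -16 (X = (1 + 2*(-2)**2) - 25 = (1 + 2*4) - 25 = (1 + 8) - 25 = 9 - 25 = -16)
X*(87 - 56) = -16*(87 - 56) = -16*31 = -496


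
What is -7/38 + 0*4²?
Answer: -7/38 ≈ -0.18421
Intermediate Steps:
-7/38 + 0*4² = -7*1/38 + 0*16 = -7/38 + 0 = -7/38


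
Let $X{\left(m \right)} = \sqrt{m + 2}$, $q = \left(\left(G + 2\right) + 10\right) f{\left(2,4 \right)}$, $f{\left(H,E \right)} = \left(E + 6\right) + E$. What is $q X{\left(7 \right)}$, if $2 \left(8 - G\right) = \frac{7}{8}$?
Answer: $\frac{6573}{8} \approx 821.63$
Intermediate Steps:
$f{\left(H,E \right)} = 6 + 2 E$ ($f{\left(H,E \right)} = \left(6 + E\right) + E = 6 + 2 E$)
$G = \frac{121}{16}$ ($G = 8 - \frac{7 \cdot \frac{1}{8}}{2} = 8 - \frac{7}{16} = \frac{121}{16} \approx 7.5625$)
$q = \frac{2191}{8}$ ($q = \left(\left(\frac{121}{16} + 2\right) + 10\right) \left(6 + 2 \cdot 4\right) = \left(\frac{153}{16} + 10\right) \left(6 + 8\right) = \frac{313}{16} \cdot 14 = \frac{2191}{8} \approx 273.88$)
$X{\left(m \right)} = \sqrt{2 + m}$
$q X{\left(7 \right)} = \frac{2191 \sqrt{2 + 7}}{8} = \frac{2191 \sqrt{9}}{8} = \frac{2191}{8} \cdot 3 = \frac{6573}{8}$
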